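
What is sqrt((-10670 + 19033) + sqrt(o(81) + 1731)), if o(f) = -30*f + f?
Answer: sqrt(8363 + I*sqrt(618)) ≈ 91.45 + 0.1359*I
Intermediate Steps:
o(f) = -29*f
sqrt((-10670 + 19033) + sqrt(o(81) + 1731)) = sqrt((-10670 + 19033) + sqrt(-29*81 + 1731)) = sqrt(8363 + sqrt(-2349 + 1731)) = sqrt(8363 + sqrt(-618)) = sqrt(8363 + I*sqrt(618))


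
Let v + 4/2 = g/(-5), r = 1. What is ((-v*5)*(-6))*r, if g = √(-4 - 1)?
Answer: -60 - 6*I*√5 ≈ -60.0 - 13.416*I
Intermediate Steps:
g = I*√5 (g = √(-5) = I*√5 ≈ 2.2361*I)
v = -2 - I*√5/5 (v = -2 + (I*√5)/(-5) = -2 + (I*√5)*(-⅕) = -2 - I*√5/5 ≈ -2.0 - 0.44721*I)
((-v*5)*(-6))*r = ((-(-2 - I*√5/5)*5)*(-6))*1 = (((2 + I*√5/5)*5)*(-6))*1 = ((10 + I*√5)*(-6))*1 = (-60 - 6*I*√5)*1 = -60 - 6*I*√5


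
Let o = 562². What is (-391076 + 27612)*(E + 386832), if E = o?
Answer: -255397429664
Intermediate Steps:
o = 315844
E = 315844
(-391076 + 27612)*(E + 386832) = (-391076 + 27612)*(315844 + 386832) = -363464*702676 = -255397429664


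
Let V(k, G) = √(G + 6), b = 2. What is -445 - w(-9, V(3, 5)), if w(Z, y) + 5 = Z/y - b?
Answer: -438 + 9*√11/11 ≈ -435.29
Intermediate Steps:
V(k, G) = √(6 + G)
w(Z, y) = -7 + Z/y (w(Z, y) = -5 + (Z/y - 1*2) = -5 + (Z/y - 2) = -5 + (-2 + Z/y) = -7 + Z/y)
-445 - w(-9, V(3, 5)) = -445 - (-7 - 9/√(6 + 5)) = -445 - (-7 - 9*√11/11) = -445 + (7 + 9*√11/11) = -438 + 9*√11/11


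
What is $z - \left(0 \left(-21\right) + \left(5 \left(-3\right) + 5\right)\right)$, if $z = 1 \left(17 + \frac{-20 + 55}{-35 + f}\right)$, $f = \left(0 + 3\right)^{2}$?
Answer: $\frac{667}{26} \approx 25.654$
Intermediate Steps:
$f = 9$ ($f = 3^{2} = 9$)
$z = \frac{407}{26}$ ($z = 1 \left(17 + \frac{-20 + 55}{-35 + 9}\right) = 1 \left(17 + \frac{35}{-26}\right) = 1 \left(17 + 35 \left(- \frac{1}{26}\right)\right) = 1 \left(17 - \frac{35}{26}\right) = 1 \cdot \frac{407}{26} = \frac{407}{26} \approx 15.654$)
$z - \left(0 \left(-21\right) + \left(5 \left(-3\right) + 5\right)\right) = \frac{407}{26} - \left(0 \left(-21\right) + \left(5 \left(-3\right) + 5\right)\right) = \frac{407}{26} - \left(0 + \left(-15 + 5\right)\right) = \frac{407}{26} - \left(0 - 10\right) = \frac{407}{26} - -10 = \frac{407}{26} + 10 = \frac{667}{26}$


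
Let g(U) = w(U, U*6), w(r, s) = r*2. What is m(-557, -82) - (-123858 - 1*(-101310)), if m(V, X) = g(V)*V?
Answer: 643046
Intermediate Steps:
w(r, s) = 2*r
g(U) = 2*U
m(V, X) = 2*V**2 (m(V, X) = (2*V)*V = 2*V**2)
m(-557, -82) - (-123858 - 1*(-101310)) = 2*(-557)**2 - (-123858 - 1*(-101310)) = 2*310249 - (-123858 + 101310) = 620498 - 1*(-22548) = 620498 + 22548 = 643046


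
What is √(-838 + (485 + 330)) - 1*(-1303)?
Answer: 1303 + I*√23 ≈ 1303.0 + 4.7958*I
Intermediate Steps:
√(-838 + (485 + 330)) - 1*(-1303) = √(-838 + 815) + 1303 = √(-23) + 1303 = I*√23 + 1303 = 1303 + I*√23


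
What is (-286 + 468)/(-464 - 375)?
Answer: -182/839 ≈ -0.21692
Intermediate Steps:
(-286 + 468)/(-464 - 375) = 182/(-839) = 182*(-1/839) = -182/839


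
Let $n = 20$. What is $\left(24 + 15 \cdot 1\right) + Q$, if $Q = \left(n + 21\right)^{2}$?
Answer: $1720$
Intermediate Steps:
$Q = 1681$ ($Q = \left(20 + 21\right)^{2} = 41^{2} = 1681$)
$\left(24 + 15 \cdot 1\right) + Q = \left(24 + 15 \cdot 1\right) + 1681 = \left(24 + 15\right) + 1681 = 39 + 1681 = 1720$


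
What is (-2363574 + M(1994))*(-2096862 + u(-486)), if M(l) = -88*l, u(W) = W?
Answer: 5325263050008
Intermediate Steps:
(-2363574 + M(1994))*(-2096862 + u(-486)) = (-2363574 - 88*1994)*(-2096862 - 486) = (-2363574 - 175472)*(-2097348) = -2539046*(-2097348) = 5325263050008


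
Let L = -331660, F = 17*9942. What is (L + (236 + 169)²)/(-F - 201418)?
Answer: 167635/370432 ≈ 0.45254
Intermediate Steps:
F = 169014
(L + (236 + 169)²)/(-F - 201418) = (-331660 + (236 + 169)²)/(-1*169014 - 201418) = (-331660 + 405²)/(-169014 - 201418) = (-331660 + 164025)/(-370432) = -167635*(-1/370432) = 167635/370432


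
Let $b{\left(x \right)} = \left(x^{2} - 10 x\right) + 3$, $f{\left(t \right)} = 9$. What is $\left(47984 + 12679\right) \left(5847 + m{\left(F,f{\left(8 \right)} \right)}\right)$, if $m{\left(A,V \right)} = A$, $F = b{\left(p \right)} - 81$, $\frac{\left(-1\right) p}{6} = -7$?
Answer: $431495919$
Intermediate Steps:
$p = 42$ ($p = \left(-6\right) \left(-7\right) = 42$)
$b{\left(x \right)} = 3 + x^{2} - 10 x$
$F = 1266$ ($F = \left(3 + 42^{2} - 420\right) - 81 = \left(3 + 1764 - 420\right) - 81 = 1347 - 81 = 1266$)
$\left(47984 + 12679\right) \left(5847 + m{\left(F,f{\left(8 \right)} \right)}\right) = \left(47984 + 12679\right) \left(5847 + 1266\right) = 60663 \cdot 7113 = 431495919$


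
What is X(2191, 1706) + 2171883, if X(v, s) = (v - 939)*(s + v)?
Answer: 7050927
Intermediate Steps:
X(v, s) = (-939 + v)*(s + v)
X(2191, 1706) + 2171883 = (2191² - 939*1706 - 939*2191 + 1706*2191) + 2171883 = (4800481 - 1601934 - 2057349 + 3737846) + 2171883 = 4879044 + 2171883 = 7050927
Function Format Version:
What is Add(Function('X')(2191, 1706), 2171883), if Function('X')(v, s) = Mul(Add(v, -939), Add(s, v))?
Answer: 7050927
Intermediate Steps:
Function('X')(v, s) = Mul(Add(-939, v), Add(s, v))
Add(Function('X')(2191, 1706), 2171883) = Add(Add(Pow(2191, 2), Mul(-939, 1706), Mul(-939, 2191), Mul(1706, 2191)), 2171883) = Add(Add(4800481, -1601934, -2057349, 3737846), 2171883) = Add(4879044, 2171883) = 7050927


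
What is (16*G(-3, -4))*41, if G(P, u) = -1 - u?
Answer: 1968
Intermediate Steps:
(16*G(-3, -4))*41 = (16*(-1 - 1*(-4)))*41 = (16*(-1 + 4))*41 = (16*3)*41 = 48*41 = 1968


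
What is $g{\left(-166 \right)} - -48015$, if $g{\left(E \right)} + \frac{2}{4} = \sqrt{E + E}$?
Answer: $\frac{96029}{2} + 2 i \sqrt{83} \approx 48015.0 + 18.221 i$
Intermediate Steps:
$g{\left(E \right)} = - \frac{1}{2} + \sqrt{2} \sqrt{E}$ ($g{\left(E \right)} = - \frac{1}{2} + \sqrt{E + E} = - \frac{1}{2} + \sqrt{2 E} = - \frac{1}{2} + \sqrt{2} \sqrt{E}$)
$g{\left(-166 \right)} - -48015 = \left(- \frac{1}{2} + \sqrt{2} \sqrt{-166}\right) - -48015 = \left(- \frac{1}{2} + \sqrt{2} i \sqrt{166}\right) + 48015 = \left(- \frac{1}{2} + 2 i \sqrt{83}\right) + 48015 = \frac{96029}{2} + 2 i \sqrt{83}$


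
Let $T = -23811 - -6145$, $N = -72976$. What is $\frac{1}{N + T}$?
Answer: $- \frac{1}{90642} \approx -1.1032 \cdot 10^{-5}$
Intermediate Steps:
$T = -17666$ ($T = -23811 + 6145 = -17666$)
$\frac{1}{N + T} = \frac{1}{-72976 - 17666} = \frac{1}{-90642} = - \frac{1}{90642}$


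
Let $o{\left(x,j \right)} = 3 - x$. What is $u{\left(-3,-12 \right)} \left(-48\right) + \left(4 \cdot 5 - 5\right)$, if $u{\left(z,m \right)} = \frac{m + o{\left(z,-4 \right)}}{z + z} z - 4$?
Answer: $351$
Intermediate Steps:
$u{\left(z,m \right)} = - \frac{5}{2} + \frac{m}{2} - \frac{z}{2}$ ($u{\left(z,m \right)} = \frac{m - \left(-3 + z\right)}{z + z} z - 4 = \frac{3 + m - z}{2 z} z - 4 = \left(\frac{3}{2} + \frac{m}{2} - \frac{z}{2}\right) - 4 = - \frac{5}{2} + \frac{m}{2} - \frac{z}{2}$)
$u{\left(-3,-12 \right)} \left(-48\right) + \left(4 \cdot 5 - 5\right) = \left(- \frac{5}{2} + \frac{1}{2} \left(-12\right) - - \frac{3}{2}\right) \left(-48\right) + \left(4 \cdot 5 - 5\right) = \left(- \frac{5}{2} - 6 + \frac{3}{2}\right) \left(-48\right) + \left(20 - 5\right) = \left(-7\right) \left(-48\right) + \left(20 - 5\right) = 336 + 15 = 351$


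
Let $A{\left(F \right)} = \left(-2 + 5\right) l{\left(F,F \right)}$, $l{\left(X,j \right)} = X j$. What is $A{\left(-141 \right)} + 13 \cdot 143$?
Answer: $61502$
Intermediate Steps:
$A{\left(F \right)} = 3 F^{2}$ ($A{\left(F \right)} = \left(-2 + 5\right) F F = 3 F^{2}$)
$A{\left(-141 \right)} + 13 \cdot 143 = 3 \left(-141\right)^{2} + 13 \cdot 143 = 3 \cdot 19881 + 1859 = 59643 + 1859 = 61502$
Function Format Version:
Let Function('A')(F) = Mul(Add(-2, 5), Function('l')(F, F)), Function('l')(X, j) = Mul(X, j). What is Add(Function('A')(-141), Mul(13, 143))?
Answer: 61502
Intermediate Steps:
Function('A')(F) = Mul(3, Pow(F, 2)) (Function('A')(F) = Mul(Add(-2, 5), Mul(F, F)) = Mul(3, Pow(F, 2)))
Add(Function('A')(-141), Mul(13, 143)) = Add(Mul(3, Pow(-141, 2)), Mul(13, 143)) = Add(Mul(3, 19881), 1859) = Add(59643, 1859) = 61502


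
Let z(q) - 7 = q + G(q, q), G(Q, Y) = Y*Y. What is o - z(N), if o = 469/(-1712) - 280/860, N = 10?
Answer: -8657207/73616 ≈ -117.60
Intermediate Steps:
G(Q, Y) = Y²
z(q) = 7 + q + q² (z(q) = 7 + (q + q²) = 7 + q + q²)
o = -44135/73616 (o = 469*(-1/1712) - 280*1/860 = -469/1712 - 14/43 = -44135/73616 ≈ -0.59953)
o - z(N) = -44135/73616 - (7 + 10 + 10²) = -44135/73616 - (7 + 10 + 100) = -44135/73616 - 1*117 = -44135/73616 - 117 = -8657207/73616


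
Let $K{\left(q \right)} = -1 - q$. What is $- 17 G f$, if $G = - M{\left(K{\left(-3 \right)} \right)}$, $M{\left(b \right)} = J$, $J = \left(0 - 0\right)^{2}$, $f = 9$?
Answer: $0$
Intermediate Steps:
$J = 0$ ($J = \left(0 + 0\right)^{2} = 0^{2} = 0$)
$M{\left(b \right)} = 0$
$G = 0$ ($G = \left(-1\right) 0 = 0$)
$- 17 G f = \left(-17\right) 0 \cdot 9 = 0 \cdot 9 = 0$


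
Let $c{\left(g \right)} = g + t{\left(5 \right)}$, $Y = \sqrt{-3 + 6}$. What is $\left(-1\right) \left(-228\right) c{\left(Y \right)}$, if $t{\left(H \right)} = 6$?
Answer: $1368 + 228 \sqrt{3} \approx 1762.9$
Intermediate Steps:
$Y = \sqrt{3} \approx 1.732$
$c{\left(g \right)} = 6 + g$ ($c{\left(g \right)} = g + 6 = 6 + g$)
$\left(-1\right) \left(-228\right) c{\left(Y \right)} = \left(-1\right) \left(-228\right) \left(6 + \sqrt{3}\right) = 228 \left(6 + \sqrt{3}\right) = 1368 + 228 \sqrt{3}$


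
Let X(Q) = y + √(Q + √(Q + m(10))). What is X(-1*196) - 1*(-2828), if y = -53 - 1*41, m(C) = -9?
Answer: 2734 + √(-196 + I*√205) ≈ 2734.5 + 14.009*I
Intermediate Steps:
y = -94 (y = -53 - 41 = -94)
X(Q) = -94 + √(Q + √(-9 + Q)) (X(Q) = -94 + √(Q + √(Q - 9)) = -94 + √(Q + √(-9 + Q)))
X(-1*196) - 1*(-2828) = (-94 + √(-1*196 + √(-9 - 1*196))) - 1*(-2828) = (-94 + √(-196 + √(-9 - 196))) + 2828 = (-94 + √(-196 + √(-205))) + 2828 = (-94 + √(-196 + I*√205)) + 2828 = 2734 + √(-196 + I*√205)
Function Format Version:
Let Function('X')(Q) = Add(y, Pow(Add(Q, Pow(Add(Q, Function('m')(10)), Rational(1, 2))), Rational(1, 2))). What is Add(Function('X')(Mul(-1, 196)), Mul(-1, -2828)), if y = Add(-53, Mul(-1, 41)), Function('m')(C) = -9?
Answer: Add(2734, Pow(Add(-196, Mul(I, Pow(205, Rational(1, 2)))), Rational(1, 2))) ≈ Add(2734.5, Mul(14.009, I))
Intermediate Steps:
y = -94 (y = Add(-53, -41) = -94)
Function('X')(Q) = Add(-94, Pow(Add(Q, Pow(Add(-9, Q), Rational(1, 2))), Rational(1, 2))) (Function('X')(Q) = Add(-94, Pow(Add(Q, Pow(Add(Q, -9), Rational(1, 2))), Rational(1, 2))) = Add(-94, Pow(Add(Q, Pow(Add(-9, Q), Rational(1, 2))), Rational(1, 2))))
Add(Function('X')(Mul(-1, 196)), Mul(-1, -2828)) = Add(Add(-94, Pow(Add(Mul(-1, 196), Pow(Add(-9, Mul(-1, 196)), Rational(1, 2))), Rational(1, 2))), Mul(-1, -2828)) = Add(Add(-94, Pow(Add(-196, Pow(Add(-9, -196), Rational(1, 2))), Rational(1, 2))), 2828) = Add(Add(-94, Pow(Add(-196, Pow(-205, Rational(1, 2))), Rational(1, 2))), 2828) = Add(Add(-94, Pow(Add(-196, Mul(I, Pow(205, Rational(1, 2)))), Rational(1, 2))), 2828) = Add(2734, Pow(Add(-196, Mul(I, Pow(205, Rational(1, 2)))), Rational(1, 2)))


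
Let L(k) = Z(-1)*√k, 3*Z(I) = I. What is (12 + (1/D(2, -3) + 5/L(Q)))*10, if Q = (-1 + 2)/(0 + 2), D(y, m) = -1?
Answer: 110 - 150*√2 ≈ -102.13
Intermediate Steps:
Z(I) = I/3
Q = ½ (Q = 1/2 = 1*(½) = ½ ≈ 0.50000)
L(k) = -√k/3 (L(k) = ((⅓)*(-1))*√k = -√k/3)
(12 + (1/D(2, -3) + 5/L(Q)))*10 = (12 + (1/(-1) + 5/((-√2/6))))*10 = (12 + (1*(-1) + 5/((-√2/6))))*10 = (12 + (-1 + 5/((-√2/6))))*10 = (12 + (-1 + 5*(-3*√2)))*10 = (12 + (-1 - 15*√2))*10 = (11 - 15*√2)*10 = 110 - 150*√2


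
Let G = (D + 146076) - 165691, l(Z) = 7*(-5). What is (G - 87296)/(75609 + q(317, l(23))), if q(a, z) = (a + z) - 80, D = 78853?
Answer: -28058/75811 ≈ -0.37010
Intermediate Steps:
l(Z) = -35
q(a, z) = -80 + a + z
G = 59238 (G = (78853 + 146076) - 165691 = 224929 - 165691 = 59238)
(G - 87296)/(75609 + q(317, l(23))) = (59238 - 87296)/(75609 + (-80 + 317 - 35)) = -28058/(75609 + 202) = -28058/75811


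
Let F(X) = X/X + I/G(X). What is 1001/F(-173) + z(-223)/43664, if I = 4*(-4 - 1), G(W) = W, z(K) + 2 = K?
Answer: 7561382447/8427152 ≈ 897.26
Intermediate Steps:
z(K) = -2 + K
I = -20 (I = 4*(-5) = -20)
F(X) = 1 - 20/X (F(X) = X/X - 20/X = 1 - 20/X)
1001/F(-173) + z(-223)/43664 = 1001/(((-20 - 173)/(-173))) + (-2 - 223)/43664 = 1001/((-1/173*(-193))) - 225*1/43664 = 1001/(193/173) - 225/43664 = 1001*(173/193) - 225/43664 = 173173/193 - 225/43664 = 7561382447/8427152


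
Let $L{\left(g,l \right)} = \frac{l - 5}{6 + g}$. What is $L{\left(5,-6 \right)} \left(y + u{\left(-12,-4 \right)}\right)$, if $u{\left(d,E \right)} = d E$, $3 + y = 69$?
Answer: $-114$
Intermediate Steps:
$y = 66$ ($y = -3 + 69 = 66$)
$u{\left(d,E \right)} = E d$
$L{\left(g,l \right)} = \frac{-5 + l}{6 + g}$
$L{\left(5,-6 \right)} \left(y + u{\left(-12,-4 \right)}\right) = \frac{-5 - 6}{6 + 5} \left(66 - -48\right) = \frac{1}{11} \left(-11\right) \left(66 + 48\right) = \frac{1}{11} \left(-11\right) 114 = \left(-1\right) 114 = -114$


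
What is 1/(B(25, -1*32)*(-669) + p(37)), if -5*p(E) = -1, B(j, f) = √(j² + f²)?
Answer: -5/18450702224 - 16725*√1649/18450702224 ≈ -3.6810e-5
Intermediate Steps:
B(j, f) = √(f² + j²)
p(E) = ⅕ (p(E) = -⅕*(-1) = ⅕)
1/(B(25, -1*32)*(-669) + p(37)) = 1/(√((-1*32)² + 25²)*(-669) + ⅕) = 1/(√((-32)² + 625)*(-669) + ⅕) = 1/(√(1024 + 625)*(-669) + ⅕) = 1/(√1649*(-669) + ⅕) = 1/(-669*√1649 + ⅕) = 1/(⅕ - 669*√1649)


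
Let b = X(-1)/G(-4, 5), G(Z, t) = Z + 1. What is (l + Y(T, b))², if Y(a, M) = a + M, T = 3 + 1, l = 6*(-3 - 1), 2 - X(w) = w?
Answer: 441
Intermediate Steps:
X(w) = 2 - w
l = -24 (l = 6*(-4) = -24)
G(Z, t) = 1 + Z
b = -1 (b = (2 - 1*(-1))/(1 - 4) = (2 + 1)/(-3) = 3*(-⅓) = -1)
T = 4
Y(a, M) = M + a
(l + Y(T, b))² = (-24 + (-1 + 4))² = (-24 + 3)² = (-21)² = 441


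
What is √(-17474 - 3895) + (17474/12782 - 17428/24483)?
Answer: 102525623/156470853 + I*√21369 ≈ 0.65524 + 146.18*I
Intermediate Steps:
√(-17474 - 3895) + (17474/12782 - 17428/24483) = √(-21369) + (17474*(1/12782) - 17428*1/24483) = I*√21369 + (8737/6391 - 17428/24483) = I*√21369 + 102525623/156470853 = 102525623/156470853 + I*√21369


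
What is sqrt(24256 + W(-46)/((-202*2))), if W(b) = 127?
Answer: sqrt(989728997)/202 ≈ 155.74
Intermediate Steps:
sqrt(24256 + W(-46)/((-202*2))) = sqrt(24256 + 127/((-202*2))) = sqrt(24256 + 127/(-404)) = sqrt(24256 + 127*(-1/404)) = sqrt(24256 - 127/404) = sqrt(9799297/404) = sqrt(989728997)/202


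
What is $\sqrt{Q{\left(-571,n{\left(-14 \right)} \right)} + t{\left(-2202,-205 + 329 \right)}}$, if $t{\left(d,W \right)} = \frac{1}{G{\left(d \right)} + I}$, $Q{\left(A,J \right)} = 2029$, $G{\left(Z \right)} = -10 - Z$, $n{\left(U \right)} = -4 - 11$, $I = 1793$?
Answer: $\frac{\sqrt{32220980510}}{3985} \approx 45.044$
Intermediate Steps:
$n{\left(U \right)} = -15$
$t{\left(d,W \right)} = \frac{1}{1783 - d}$ ($t{\left(d,W \right)} = \frac{1}{\left(-10 - d\right) + 1793} = \frac{1}{1783 - d}$)
$\sqrt{Q{\left(-571,n{\left(-14 \right)} \right)} + t{\left(-2202,-205 + 329 \right)}} = \sqrt{2029 - \frac{1}{-1783 - 2202}} = \sqrt{2029 - \frac{1}{-3985}} = \sqrt{2029 - - \frac{1}{3985}} = \sqrt{2029 + \frac{1}{3985}} = \sqrt{\frac{8085566}{3985}} = \frac{\sqrt{32220980510}}{3985}$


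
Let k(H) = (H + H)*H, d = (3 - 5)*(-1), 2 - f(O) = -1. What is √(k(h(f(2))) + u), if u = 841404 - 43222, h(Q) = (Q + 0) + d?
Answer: 2*√199558 ≈ 893.44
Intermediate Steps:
f(O) = 3 (f(O) = 2 - 1*(-1) = 2 + 1 = 3)
d = 2 (d = -2*(-1) = 2)
h(Q) = 2 + Q (h(Q) = (Q + 0) + 2 = Q + 2 = 2 + Q)
k(H) = 2*H² (k(H) = (2*H)*H = 2*H²)
u = 798182
√(k(h(f(2))) + u) = √(2*(2 + 3)² + 798182) = √(2*5² + 798182) = √(2*25 + 798182) = √(50 + 798182) = √798232 = 2*√199558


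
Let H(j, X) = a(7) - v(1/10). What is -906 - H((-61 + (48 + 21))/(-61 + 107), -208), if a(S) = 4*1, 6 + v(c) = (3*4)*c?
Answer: -4574/5 ≈ -914.80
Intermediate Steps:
v(c) = -6 + 12*c (v(c) = -6 + (3*4)*c = -6 + 12*c)
a(S) = 4
H(j, X) = 44/5 (H(j, X) = 4 - (-6 + 12/10) = 4 - (-6 + 12*(1/10)) = 4 - (-6 + 6/5) = 4 - 1*(-24/5) = 4 + 24/5 = 44/5)
-906 - H((-61 + (48 + 21))/(-61 + 107), -208) = -906 - 1*44/5 = -906 - 44/5 = -4574/5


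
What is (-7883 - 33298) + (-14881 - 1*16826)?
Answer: -72888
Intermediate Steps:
(-7883 - 33298) + (-14881 - 1*16826) = -41181 + (-14881 - 16826) = -41181 - 31707 = -72888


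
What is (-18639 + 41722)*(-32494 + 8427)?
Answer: -555538561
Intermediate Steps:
(-18639 + 41722)*(-32494 + 8427) = 23083*(-24067) = -555538561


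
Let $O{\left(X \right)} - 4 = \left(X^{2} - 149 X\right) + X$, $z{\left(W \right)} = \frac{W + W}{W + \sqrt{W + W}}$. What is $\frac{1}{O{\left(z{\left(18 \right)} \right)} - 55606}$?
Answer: $- \frac{4}{223287} \approx -1.7914 \cdot 10^{-5}$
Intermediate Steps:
$z{\left(W \right)} = \frac{2 W}{W + \sqrt{2} \sqrt{W}}$ ($z{\left(W \right)} = \frac{2 W}{W + \sqrt{2 W}} = \frac{2 W}{W + \sqrt{2} \sqrt{W}}$)
$O{\left(X \right)} = 4 + X^{2} - 148 X$ ($O{\left(X \right)} = 4 + \left(\left(X^{2} - 149 X\right) + X\right) = 4 + \left(X^{2} - 148 X\right) = 4 + X^{2} - 148 X$)
$\frac{1}{O{\left(z{\left(18 \right)} \right)} - 55606} = \frac{1}{\left(4 + \left(2 \cdot 18 \frac{1}{18 + \sqrt{2} \sqrt{18}}\right)^{2} - 148 \cdot 2 \cdot 18 \frac{1}{18 + \sqrt{2} \sqrt{18}}\right) - 55606} = \frac{1}{\left(4 + \left(2 \cdot 18 \frac{1}{18 + \sqrt{2} \cdot 3 \sqrt{2}}\right)^{2} - 148 \cdot 2 \cdot 18 \frac{1}{18 + \sqrt{2} \cdot 3 \sqrt{2}}\right) - 55606} = \frac{1}{\left(4 + \left(2 \cdot 18 \frac{1}{18 + 6}\right)^{2} - 148 \cdot 2 \cdot 18 \frac{1}{18 + 6}\right) - 55606} = \frac{1}{\left(4 + \left(2 \cdot 18 \cdot \frac{1}{24}\right)^{2} - 148 \cdot 2 \cdot 18 \cdot \frac{1}{24}\right) - 55606} = \frac{1}{\left(4 + \left(\frac{3}{2}\right)^{2} - 222\right) - 55606} = \frac{1}{\left(4 + \frac{9}{4} - 222\right) - 55606} = \frac{1}{- \frac{863}{4} - 55606} = \frac{1}{- \frac{223287}{4}} = - \frac{4}{223287}$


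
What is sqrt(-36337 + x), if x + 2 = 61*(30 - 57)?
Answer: I*sqrt(37986) ≈ 194.9*I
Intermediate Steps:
x = -1649 (x = -2 + 61*(30 - 57) = -2 + 61*(-27) = -2 - 1647 = -1649)
sqrt(-36337 + x) = sqrt(-36337 - 1649) = sqrt(-37986) = I*sqrt(37986)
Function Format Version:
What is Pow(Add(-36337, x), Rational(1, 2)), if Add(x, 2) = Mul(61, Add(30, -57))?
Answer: Mul(I, Pow(37986, Rational(1, 2))) ≈ Mul(194.90, I)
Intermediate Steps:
x = -1649 (x = Add(-2, Mul(61, Add(30, -57))) = Add(-2, Mul(61, -27)) = Add(-2, -1647) = -1649)
Pow(Add(-36337, x), Rational(1, 2)) = Pow(Add(-36337, -1649), Rational(1, 2)) = Pow(-37986, Rational(1, 2)) = Mul(I, Pow(37986, Rational(1, 2)))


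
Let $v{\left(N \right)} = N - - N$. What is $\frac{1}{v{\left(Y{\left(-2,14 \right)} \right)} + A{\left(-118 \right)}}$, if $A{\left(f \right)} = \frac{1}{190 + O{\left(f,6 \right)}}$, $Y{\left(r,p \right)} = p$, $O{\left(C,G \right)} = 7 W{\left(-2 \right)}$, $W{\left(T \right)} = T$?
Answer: $\frac{176}{4929} \approx 0.035707$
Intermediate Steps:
$O{\left(C,G \right)} = -14$ ($O{\left(C,G \right)} = 7 \left(-2\right) = -14$)
$A{\left(f \right)} = \frac{1}{176}$ ($A{\left(f \right)} = \frac{1}{190 - 14} = \frac{1}{176}$)
$v{\left(N \right)} = 2 N$ ($v{\left(N \right)} = N + N = 2 N$)
$\frac{1}{v{\left(Y{\left(-2,14 \right)} \right)} + A{\left(-118 \right)}} = \frac{1}{2 \cdot 14 + \frac{1}{176}} = \frac{1}{28 + \frac{1}{176}} = \frac{1}{\frac{4929}{176}} = \frac{176}{4929}$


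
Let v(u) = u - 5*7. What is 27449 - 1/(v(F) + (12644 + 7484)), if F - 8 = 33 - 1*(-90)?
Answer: 555128575/20224 ≈ 27449.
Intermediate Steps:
F = 131 (F = 8 + (33 - 1*(-90)) = 8 + (33 + 90) = 8 + 123 = 131)
v(u) = -35 + u (v(u) = u - 35 = -35 + u)
27449 - 1/(v(F) + (12644 + 7484)) = 27449 - 1/((-35 + 131) + (12644 + 7484)) = 27449 - 1/(96 + 20128) = 27449 - 1/20224 = 555128575/20224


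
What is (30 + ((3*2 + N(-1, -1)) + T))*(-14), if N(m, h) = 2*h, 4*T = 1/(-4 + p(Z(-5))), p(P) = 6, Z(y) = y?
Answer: -1911/4 ≈ -477.75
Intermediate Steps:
T = ⅛ (T = 1/(4*(-4 + 6)) = (¼)/2 = (¼)*(½) = ⅛ ≈ 0.12500)
(30 + ((3*2 + N(-1, -1)) + T))*(-14) = (30 + ((3*2 + 2*(-1)) + ⅛))*(-14) = (30 + ((6 - 2) + ⅛))*(-14) = (30 + (4 + ⅛))*(-14) = (30 + 33/8)*(-14) = (273/8)*(-14) = -1911/4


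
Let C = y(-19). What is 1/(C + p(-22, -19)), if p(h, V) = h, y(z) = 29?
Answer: 1/7 ≈ 0.14286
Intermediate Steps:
C = 29
1/(C + p(-22, -19)) = 1/(29 - 22) = 1/7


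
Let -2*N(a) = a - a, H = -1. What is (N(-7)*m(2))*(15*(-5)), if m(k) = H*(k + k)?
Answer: 0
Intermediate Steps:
m(k) = -2*k (m(k) = -(k + k) = -2*k)
N(a) = 0 (N(a) = -(a - a)/2 = -½*0 = 0)
(N(-7)*m(2))*(15*(-5)) = (0*(-2*2))*(15*(-5)) = (0*(-4))*(-75) = 0*(-75) = 0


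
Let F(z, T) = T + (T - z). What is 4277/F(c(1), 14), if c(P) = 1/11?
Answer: 47047/307 ≈ 153.25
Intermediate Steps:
c(P) = 1/11
F(z, T) = -z + 2*T
4277/F(c(1), 14) = 4277/(-1*1/11 + 2*14) = 4277/(-1/11 + 28) = 4277/(307/11) = 4277*(11/307) = 47047/307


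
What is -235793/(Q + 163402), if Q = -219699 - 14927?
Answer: 235793/71224 ≈ 3.3106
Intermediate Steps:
Q = -234626
-235793/(Q + 163402) = -235793/(-234626 + 163402) = -235793/(-71224) = -235793*(-1/71224) = 235793/71224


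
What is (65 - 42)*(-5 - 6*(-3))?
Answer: 299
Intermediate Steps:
(65 - 42)*(-5 - 6*(-3)) = 23*(-5 + 18) = 23*13 = 299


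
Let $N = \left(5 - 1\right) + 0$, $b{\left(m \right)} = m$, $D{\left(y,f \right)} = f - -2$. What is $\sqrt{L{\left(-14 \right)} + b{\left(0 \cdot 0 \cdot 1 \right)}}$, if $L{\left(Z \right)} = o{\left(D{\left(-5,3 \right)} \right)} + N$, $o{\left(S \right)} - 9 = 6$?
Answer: $\sqrt{19} \approx 4.3589$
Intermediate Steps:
$D{\left(y,f \right)} = 2 + f$ ($D{\left(y,f \right)} = f + 2 = 2 + f$)
$o{\left(S \right)} = 15$ ($o{\left(S \right)} = 9 + 6 = 15$)
$N = 4$ ($N = 4 + 0 = 4$)
$L{\left(Z \right)} = 19$ ($L{\left(Z \right)} = 15 + 4 = 19$)
$\sqrt{L{\left(-14 \right)} + b{\left(0 \cdot 0 \cdot 1 \right)}} = \sqrt{19 + 0 \cdot 0 \cdot 1} = \sqrt{19 + 0 \cdot 1} = \sqrt{19 + 0} = \sqrt{19}$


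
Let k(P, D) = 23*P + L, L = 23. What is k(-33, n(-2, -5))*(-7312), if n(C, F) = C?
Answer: 5381632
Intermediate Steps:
k(P, D) = 23 + 23*P (k(P, D) = 23*P + 23 = 23 + 23*P)
k(-33, n(-2, -5))*(-7312) = (23 + 23*(-33))*(-7312) = (23 - 759)*(-7312) = -736*(-7312) = 5381632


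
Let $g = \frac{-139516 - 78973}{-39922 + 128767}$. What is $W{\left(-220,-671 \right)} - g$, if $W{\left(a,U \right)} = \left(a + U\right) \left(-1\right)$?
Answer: $\frac{79379384}{88845} \approx 893.46$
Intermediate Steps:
$W{\left(a,U \right)} = - U - a$ ($W{\left(a,U \right)} = \left(U + a\right) \left(-1\right) = - U - a$)
$g = - \frac{218489}{88845} \approx -2.4592$
$W{\left(-220,-671 \right)} - g = \left(\left(-1\right) \left(-671\right) - -220\right) - - \frac{218489}{88845} = \left(671 + 220\right) + \frac{218489}{88845} = 891 + \frac{218489}{88845} = \frac{79379384}{88845}$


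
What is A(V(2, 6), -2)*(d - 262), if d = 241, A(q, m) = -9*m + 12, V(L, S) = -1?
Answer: -630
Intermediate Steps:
A(q, m) = 12 - 9*m
A(V(2, 6), -2)*(d - 262) = (12 - 9*(-2))*(241 - 262) = (12 + 18)*(-21) = 30*(-21) = -630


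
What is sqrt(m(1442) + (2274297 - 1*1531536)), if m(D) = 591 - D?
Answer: 13*sqrt(4390) ≈ 861.34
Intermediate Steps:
sqrt(m(1442) + (2274297 - 1*1531536)) = sqrt((591 - 1*1442) + (2274297 - 1*1531536)) = sqrt((591 - 1442) + (2274297 - 1531536)) = sqrt(-851 + 742761) = sqrt(741910) = 13*sqrt(4390)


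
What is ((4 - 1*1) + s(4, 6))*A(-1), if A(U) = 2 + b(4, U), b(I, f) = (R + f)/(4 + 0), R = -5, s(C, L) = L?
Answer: 9/2 ≈ 4.5000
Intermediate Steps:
b(I, f) = -5/4 + f/4 (b(I, f) = (-5 + f)/(4 + 0) = (-5 + f)/4 = (-5 + f)*(¼) = -5/4 + f/4)
A(U) = ¾ + U/4 (A(U) = 2 + (-5/4 + U/4) = ¾ + U/4)
((4 - 1*1) + s(4, 6))*A(-1) = ((4 - 1*1) + 6)*(¾ + (¼)*(-1)) = ((4 - 1) + 6)*(¾ - ¼) = (3 + 6)*(½) = 9*(½) = 9/2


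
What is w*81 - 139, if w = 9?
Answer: 590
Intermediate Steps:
w*81 - 139 = 9*81 - 139 = 729 - 139 = 590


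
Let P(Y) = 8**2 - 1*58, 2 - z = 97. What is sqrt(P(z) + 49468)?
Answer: sqrt(49474) ≈ 222.43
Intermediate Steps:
z = -95 (z = 2 - 1*97 = 2 - 97 = -95)
P(Y) = 6 (P(Y) = 64 - 58 = 6)
sqrt(P(z) + 49468) = sqrt(6 + 49468) = sqrt(49474)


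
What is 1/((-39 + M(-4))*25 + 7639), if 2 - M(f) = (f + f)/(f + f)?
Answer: 1/6689 ≈ 0.00014950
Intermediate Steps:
M(f) = 1 (M(f) = 2 - (f + f)/(f + f) = 2 - 2*f/(2*f) = 2 - 2*f*1/(2*f) = 2 - 1*1 = 2 - 1 = 1)
1/((-39 + M(-4))*25 + 7639) = 1/((-39 + 1)*25 + 7639) = 1/(-38*25 + 7639) = 1/(-950 + 7639) = 1/6689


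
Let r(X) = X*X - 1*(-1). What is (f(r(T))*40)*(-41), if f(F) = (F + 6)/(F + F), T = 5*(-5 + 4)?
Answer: -13120/13 ≈ -1009.2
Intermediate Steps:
T = -5 (T = 5*(-1) = -5)
r(X) = 1 + X**2 (r(X) = X**2 + 1 = 1 + X**2)
f(F) = (6 + F)/(2*F) (f(F) = (6 + F)/((2*F)) = (6 + F)*(1/(2*F)) = (6 + F)/(2*F))
(f(r(T))*40)*(-41) = (((6 + (1 + (-5)**2))/(2*(1 + (-5)**2)))*40)*(-41) = (((6 + (1 + 25))/(2*(1 + 25)))*40)*(-41) = (((1/2)*(6 + 26)/26)*40)*(-41) = (((1/2)*(1/26)*32)*40)*(-41) = ((8/13)*40)*(-41) = (320/13)*(-41) = -13120/13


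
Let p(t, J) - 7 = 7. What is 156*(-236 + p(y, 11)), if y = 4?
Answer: -34632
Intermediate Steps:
p(t, J) = 14 (p(t, J) = 7 + 7 = 14)
156*(-236 + p(y, 11)) = 156*(-236 + 14) = 156*(-222) = -34632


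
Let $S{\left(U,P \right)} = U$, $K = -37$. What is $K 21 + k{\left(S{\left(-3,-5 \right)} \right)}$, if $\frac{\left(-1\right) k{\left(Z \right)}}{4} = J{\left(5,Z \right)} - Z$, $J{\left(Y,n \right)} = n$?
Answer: $-777$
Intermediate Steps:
$k{\left(Z \right)} = 0$ ($k{\left(Z \right)} = - 4 \left(Z - Z\right) = \left(-4\right) 0 = 0$)
$K 21 + k{\left(S{\left(-3,-5 \right)} \right)} = \left(-37\right) 21 + 0 = -777 + 0 = -777$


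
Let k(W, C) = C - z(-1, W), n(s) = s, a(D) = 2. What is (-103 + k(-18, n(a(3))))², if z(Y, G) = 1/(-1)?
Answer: 10000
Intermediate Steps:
z(Y, G) = -1
k(W, C) = 1 + C (k(W, C) = C - 1*(-1) = C + 1 = 1 + C)
(-103 + k(-18, n(a(3))))² = (-103 + (1 + 2))² = (-103 + 3)² = (-100)² = 10000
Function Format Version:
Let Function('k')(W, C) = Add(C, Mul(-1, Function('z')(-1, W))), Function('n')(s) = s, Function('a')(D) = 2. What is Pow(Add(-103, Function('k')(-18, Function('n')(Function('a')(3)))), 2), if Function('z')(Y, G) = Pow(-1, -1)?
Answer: 10000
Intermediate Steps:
Function('z')(Y, G) = -1
Function('k')(W, C) = Add(1, C) (Function('k')(W, C) = Add(C, Mul(-1, -1)) = Add(C, 1) = Add(1, C))
Pow(Add(-103, Function('k')(-18, Function('n')(Function('a')(3)))), 2) = Pow(Add(-103, Add(1, 2)), 2) = Pow(Add(-103, 3), 2) = Pow(-100, 2) = 10000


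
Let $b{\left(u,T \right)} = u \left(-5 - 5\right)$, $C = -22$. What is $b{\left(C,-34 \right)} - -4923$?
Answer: $5143$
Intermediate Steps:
$b{\left(u,T \right)} = - 10 u$ ($b{\left(u,T \right)} = u \left(-10\right) = - 10 u$)
$b{\left(C,-34 \right)} - -4923 = \left(-10\right) \left(-22\right) - -4923 = 220 + 4923 = 5143$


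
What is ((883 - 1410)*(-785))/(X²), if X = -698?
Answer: 413695/487204 ≈ 0.84912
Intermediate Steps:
((883 - 1410)*(-785))/(X²) = ((883 - 1410)*(-785))/((-698)²) = -527*(-785)/487204 = 413695*(1/487204) = 413695/487204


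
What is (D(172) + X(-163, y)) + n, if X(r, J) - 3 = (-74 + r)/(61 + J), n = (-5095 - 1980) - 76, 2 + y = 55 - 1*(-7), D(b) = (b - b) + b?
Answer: -844333/121 ≈ -6978.0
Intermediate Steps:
D(b) = b (D(b) = 0 + b = b)
y = 60 (y = -2 + (55 - 1*(-7)) = -2 + (55 + 7) = -2 + 62 = 60)
n = -7151 (n = -7075 - 76 = -7151)
X(r, J) = 3 + (-74 + r)/(61 + J)
(D(172) + X(-163, y)) + n = (172 + (109 - 163 + 3*60)/(61 + 60)) - 7151 = (172 + (109 - 163 + 180)/121) - 7151 = (172 + (1/121)*126) - 7151 = (172 + 126/121) - 7151 = 20938/121 - 7151 = -844333/121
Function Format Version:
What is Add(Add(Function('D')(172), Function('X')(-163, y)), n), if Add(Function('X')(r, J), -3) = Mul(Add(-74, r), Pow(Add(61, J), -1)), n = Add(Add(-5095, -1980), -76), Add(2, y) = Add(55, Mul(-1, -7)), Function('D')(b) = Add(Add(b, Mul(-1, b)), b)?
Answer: Rational(-844333, 121) ≈ -6978.0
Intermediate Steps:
Function('D')(b) = b (Function('D')(b) = Add(0, b) = b)
y = 60 (y = Add(-2, Add(55, Mul(-1, -7))) = Add(-2, Add(55, 7)) = Add(-2, 62) = 60)
n = -7151 (n = Add(-7075, -76) = -7151)
Function('X')(r, J) = Add(3, Mul(Pow(Add(61, J), -1), Add(-74, r))) (Function('X')(r, J) = Add(3, Mul(Add(-74, r), Pow(Add(61, J), -1))) = Add(3, Mul(Pow(Add(61, J), -1), Add(-74, r))))
Add(Add(Function('D')(172), Function('X')(-163, y)), n) = Add(Add(172, Mul(Pow(Add(61, 60), -1), Add(109, -163, Mul(3, 60)))), -7151) = Add(Add(172, Mul(Pow(121, -1), Add(109, -163, 180))), -7151) = Add(Add(172, Mul(Rational(1, 121), 126)), -7151) = Add(Add(172, Rational(126, 121)), -7151) = Add(Rational(20938, 121), -7151) = Rational(-844333, 121)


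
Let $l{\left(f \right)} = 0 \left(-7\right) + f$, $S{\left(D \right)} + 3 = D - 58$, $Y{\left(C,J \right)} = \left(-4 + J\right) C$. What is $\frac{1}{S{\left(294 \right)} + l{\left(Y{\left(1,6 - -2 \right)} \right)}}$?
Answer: $\frac{1}{237} \approx 0.0042194$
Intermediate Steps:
$Y{\left(C,J \right)} = C \left(-4 + J\right)$
$S{\left(D \right)} = -61 + D$ ($S{\left(D \right)} = -3 + \left(D - 58\right) = -3 + \left(-58 + D\right) = -61 + D$)
$l{\left(f \right)} = f$ ($l{\left(f \right)} = 0 + f = f$)
$\frac{1}{S{\left(294 \right)} + l{\left(Y{\left(1,6 - -2 \right)} \right)}} = \frac{1}{\left(-61 + 294\right) + 1 \left(-4 + \left(6 - -2\right)\right)} = \frac{1}{233 + 1 \left(-4 + \left(6 + 2\right)\right)} = \frac{1}{233 + 1 \left(-4 + 8\right)} = \frac{1}{233 + 1 \cdot 4} = \frac{1}{233 + 4} = \frac{1}{237}$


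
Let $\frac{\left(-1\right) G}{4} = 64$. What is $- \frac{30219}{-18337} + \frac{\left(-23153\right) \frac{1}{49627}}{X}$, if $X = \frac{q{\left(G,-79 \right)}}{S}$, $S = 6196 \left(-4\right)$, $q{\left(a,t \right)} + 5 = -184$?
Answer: $- \frac{10238770606667}{171991946511} \approx -59.531$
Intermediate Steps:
$G = -256$ ($G = \left(-4\right) 64 = -256$)
$q{\left(a,t \right)} = -189$ ($q{\left(a,t \right)} = -5 - 184 = -189$)
$S = -24784$
$X = \frac{189}{24784}$ ($X = - \frac{189}{-24784} = \left(-189\right) \left(- \frac{1}{24784}\right) = \frac{189}{24784} \approx 0.0076259$)
$- \frac{30219}{-18337} + \frac{\left(-23153\right) \frac{1}{49627}}{X} = - \frac{30219}{-18337} + \frac{\left(-23153\right) \frac{1}{49627}}{\frac{189}{24784}} = \left(-30219\right) \left(- \frac{1}{18337}\right) + \left(-23153\right) \frac{1}{49627} \cdot \frac{24784}{189} = \frac{30219}{18337} - \frac{573823952}{9379503} = - \frac{10238770606667}{171991946511}$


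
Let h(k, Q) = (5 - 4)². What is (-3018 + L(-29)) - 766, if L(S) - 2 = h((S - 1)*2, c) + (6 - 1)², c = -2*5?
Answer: -3756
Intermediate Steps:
c = -10
h(k, Q) = 1 (h(k, Q) = 1² = 1)
L(S) = 28 (L(S) = 2 + (1 + (6 - 1)²) = 2 + (1 + 5²) = 2 + (1 + 25) = 2 + 26 = 28)
(-3018 + L(-29)) - 766 = (-3018 + 28) - 766 = -2990 - 766 = -3756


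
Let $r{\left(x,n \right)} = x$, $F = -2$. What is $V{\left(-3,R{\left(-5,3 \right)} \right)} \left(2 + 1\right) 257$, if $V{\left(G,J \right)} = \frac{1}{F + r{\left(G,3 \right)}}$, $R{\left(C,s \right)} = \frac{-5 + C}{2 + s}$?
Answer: $- \frac{771}{5} \approx -154.2$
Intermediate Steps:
$R{\left(C,s \right)} = \frac{-5 + C}{2 + s}$
$V{\left(G,J \right)} = \frac{1}{-2 + G}$
$V{\left(-3,R{\left(-5,3 \right)} \right)} \left(2 + 1\right) 257 = \frac{2 + 1}{-2 - 3} \cdot 257 = \frac{1}{-5} \cdot 3 \cdot 257 = \left(- \frac{1}{5}\right) 3 \cdot 257 = \left(- \frac{3}{5}\right) 257 = - \frac{771}{5}$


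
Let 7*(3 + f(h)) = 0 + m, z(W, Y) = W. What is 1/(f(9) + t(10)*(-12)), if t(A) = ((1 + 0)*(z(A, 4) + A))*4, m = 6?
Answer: -7/6735 ≈ -0.0010393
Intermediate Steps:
t(A) = 8*A (t(A) = ((1 + 0)*(A + A))*4 = (1*(2*A))*4 = (2*A)*4 = 8*A)
f(h) = -15/7 (f(h) = -3 + (0 + 6)/7 = -3 + (⅐)*6 = -3 + 6/7 = -15/7)
1/(f(9) + t(10)*(-12)) = 1/(-15/7 + (8*10)*(-12)) = 1/(-15/7 + 80*(-12)) = 1/(-15/7 - 960) = 1/(-6735/7) = -7/6735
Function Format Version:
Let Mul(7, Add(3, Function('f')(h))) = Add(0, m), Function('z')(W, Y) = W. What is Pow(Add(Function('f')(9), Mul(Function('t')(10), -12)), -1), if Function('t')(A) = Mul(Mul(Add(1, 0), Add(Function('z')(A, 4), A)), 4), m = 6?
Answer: Rational(-7, 6735) ≈ -0.0010393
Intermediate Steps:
Function('t')(A) = Mul(8, A) (Function('t')(A) = Mul(Mul(Add(1, 0), Add(A, A)), 4) = Mul(Mul(1, Mul(2, A)), 4) = Mul(Mul(2, A), 4) = Mul(8, A))
Function('f')(h) = Rational(-15, 7) (Function('f')(h) = Add(-3, Mul(Rational(1, 7), Add(0, 6))) = Add(-3, Mul(Rational(1, 7), 6)) = Add(-3, Rational(6, 7)) = Rational(-15, 7))
Pow(Add(Function('f')(9), Mul(Function('t')(10), -12)), -1) = Pow(Add(Rational(-15, 7), Mul(Mul(8, 10), -12)), -1) = Pow(Add(Rational(-15, 7), Mul(80, -12)), -1) = Pow(Add(Rational(-15, 7), -960), -1) = Pow(Rational(-6735, 7), -1) = Rational(-7, 6735)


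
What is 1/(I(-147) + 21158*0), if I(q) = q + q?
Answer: -1/294 ≈ -0.0034014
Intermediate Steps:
I(q) = 2*q
1/(I(-147) + 21158*0) = 1/(2*(-147) + 21158*0) = 1/(-294 + 0) = 1/(-294) = -1/294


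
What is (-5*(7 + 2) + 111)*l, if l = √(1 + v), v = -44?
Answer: 66*I*√43 ≈ 432.79*I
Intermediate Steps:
l = I*√43 (l = √(1 - 44) = √(-43) = I*√43 ≈ 6.5574*I)
(-5*(7 + 2) + 111)*l = (-5*(7 + 2) + 111)*(I*√43) = (-5*9 + 111)*(I*√43) = (-45 + 111)*(I*√43) = 66*(I*√43) = 66*I*√43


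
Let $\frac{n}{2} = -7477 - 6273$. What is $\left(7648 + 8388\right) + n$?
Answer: $-11464$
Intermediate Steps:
$n = -27500$ ($n = 2 \left(-7477 - 6273\right) = 2 \left(-13750\right) = -27500$)
$\left(7648 + 8388\right) + n = \left(7648 + 8388\right) - 27500 = 16036 - 27500 = -11464$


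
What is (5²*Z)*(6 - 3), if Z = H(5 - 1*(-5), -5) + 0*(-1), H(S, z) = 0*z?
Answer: 0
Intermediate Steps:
H(S, z) = 0
Z = 0 (Z = 0 + 0*(-1) = 0 + 0 = 0)
(5²*Z)*(6 - 3) = (5²*0)*(6 - 3) = (25*0)*3 = 0*3 = 0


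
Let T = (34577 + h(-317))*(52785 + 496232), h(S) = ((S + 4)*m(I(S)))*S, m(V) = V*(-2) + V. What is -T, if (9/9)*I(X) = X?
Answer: -17287246355778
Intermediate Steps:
I(X) = X
m(V) = -V (m(V) = -2*V + V = -V)
h(S) = -S²*(4 + S) (h(S) = ((S + 4)*(-S))*S = ((4 + S)*(-S))*S = (-S*(4 + S))*S = -S²*(4 + S))
T = 17287246355778 (T = (34577 + (-317)²*(-4 - 1*(-317)))*(52785 + 496232) = (34577 + 100489*(-4 + 317))*549017 = (34577 + 100489*313)*549017 = (34577 + 31453057)*549017 = 31487634*549017 = 17287246355778)
-T = -1*17287246355778 = -17287246355778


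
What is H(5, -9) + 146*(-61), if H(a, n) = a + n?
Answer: -8910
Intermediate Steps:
H(5, -9) + 146*(-61) = (5 - 9) + 146*(-61) = -4 - 8906 = -8910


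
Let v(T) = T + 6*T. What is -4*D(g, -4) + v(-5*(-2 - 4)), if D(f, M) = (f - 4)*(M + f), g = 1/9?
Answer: 12110/81 ≈ 149.51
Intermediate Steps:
v(T) = 7*T
g = ⅑ ≈ 0.11111
D(f, M) = (-4 + f)*(M + f)
-4*D(g, -4) + v(-5*(-2 - 4)) = -4*((⅑)² - 4*(-4) - 4*⅑ - 4*⅑) + 7*(-5*(-2 - 4)) = -4*(1/81 + 16 - 4/9 - 4/9) + 7*(-5*(-6)) = -4*1225/81 + 7*30 = -4900/81 + 210 = 12110/81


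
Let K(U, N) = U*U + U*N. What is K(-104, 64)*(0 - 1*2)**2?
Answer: 16640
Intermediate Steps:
K(U, N) = U**2 + N*U
K(-104, 64)*(0 - 1*2)**2 = (-104*(64 - 104))*(0 - 1*2)**2 = (-104*(-40))*(0 - 2)**2 = 4160*(-2)**2 = 4160*4 = 16640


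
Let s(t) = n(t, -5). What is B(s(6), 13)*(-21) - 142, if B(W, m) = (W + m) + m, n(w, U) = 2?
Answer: -730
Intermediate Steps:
s(t) = 2
B(W, m) = W + 2*m
B(s(6), 13)*(-21) - 142 = (2 + 2*13)*(-21) - 142 = (2 + 26)*(-21) - 142 = 28*(-21) - 142 = -588 - 142 = -730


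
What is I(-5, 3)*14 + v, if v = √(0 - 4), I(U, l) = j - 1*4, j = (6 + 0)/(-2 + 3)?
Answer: 28 + 2*I ≈ 28.0 + 2.0*I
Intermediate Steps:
j = 6 (j = 6/1 = 6*1 = 6)
I(U, l) = 2 (I(U, l) = 6 - 1*4 = 6 - 4 = 2)
v = 2*I (v = √(-4) = 2*I ≈ 2.0*I)
I(-5, 3)*14 + v = 2*14 + 2*I = 28 + 2*I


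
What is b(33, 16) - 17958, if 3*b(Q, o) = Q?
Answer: -17947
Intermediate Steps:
b(Q, o) = Q/3
b(33, 16) - 17958 = (⅓)*33 - 17958 = 11 - 17958 = -17947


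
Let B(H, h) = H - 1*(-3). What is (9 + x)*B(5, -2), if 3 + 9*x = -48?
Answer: 80/3 ≈ 26.667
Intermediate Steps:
x = -17/3 (x = -⅓ + (⅑)*(-48) = -⅓ - 16/3 = -17/3 ≈ -5.6667)
B(H, h) = 3 + H (B(H, h) = H + 3 = 3 + H)
(9 + x)*B(5, -2) = (9 - 17/3)*(3 + 5) = (10/3)*8 = 80/3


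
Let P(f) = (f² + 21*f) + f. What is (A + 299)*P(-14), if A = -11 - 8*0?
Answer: -32256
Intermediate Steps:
P(f) = f² + 22*f
A = -11 (A = -11 + 0 = -11)
(A + 299)*P(-14) = (-11 + 299)*(-14*(22 - 14)) = 288*(-14*8) = 288*(-112) = -32256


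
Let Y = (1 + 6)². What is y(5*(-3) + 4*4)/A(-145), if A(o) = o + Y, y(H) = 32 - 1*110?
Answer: 13/16 ≈ 0.81250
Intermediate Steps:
y(H) = -78 (y(H) = 32 - 110 = -78)
Y = 49 (Y = 7² = 49)
A(o) = 49 + o (A(o) = o + 49 = 49 + o)
y(5*(-3) + 4*4)/A(-145) = -78/(49 - 145) = -78/(-96) = -78*(-1/96) = 13/16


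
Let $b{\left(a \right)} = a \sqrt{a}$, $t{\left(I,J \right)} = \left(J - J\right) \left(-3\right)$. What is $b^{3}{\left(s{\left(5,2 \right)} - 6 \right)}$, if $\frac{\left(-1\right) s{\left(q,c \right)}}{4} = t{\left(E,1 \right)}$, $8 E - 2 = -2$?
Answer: $1296 i \sqrt{6} \approx 3174.5 i$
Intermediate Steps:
$E = 0$ ($E = \frac{1}{4} + \frac{1}{8} \left(-2\right) = \frac{1}{4} - \frac{1}{4} = 0$)
$t{\left(I,J \right)} = 0$ ($t{\left(I,J \right)} = 0 \left(-3\right) = 0$)
$s{\left(q,c \right)} = 0$ ($s{\left(q,c \right)} = \left(-4\right) 0 = 0$)
$b{\left(a \right)} = a^{\frac{3}{2}}$
$b^{3}{\left(s{\left(5,2 \right)} - 6 \right)} = \left(\left(0 - 6\right)^{\frac{3}{2}}\right)^{3} = \left(\left(-6\right)^{\frac{3}{2}}\right)^{3} = \left(- 6 i \sqrt{6}\right)^{3} = 1296 i \sqrt{6}$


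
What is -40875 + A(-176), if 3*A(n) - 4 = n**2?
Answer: -91645/3 ≈ -30548.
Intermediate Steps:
A(n) = 4/3 + n**2/3
-40875 + A(-176) = -40875 + (4/3 + (1/3)*(-176)**2) = -40875 + (4/3 + (1/3)*30976) = -40875 + (4/3 + 30976/3) = -40875 + 30980/3 = -91645/3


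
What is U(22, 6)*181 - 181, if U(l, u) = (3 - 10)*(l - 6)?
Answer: -20453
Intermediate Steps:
U(l, u) = 42 - 7*l (U(l, u) = -7*(-6 + l) = 42 - 7*l)
U(22, 6)*181 - 181 = (42 - 7*22)*181 - 181 = (42 - 154)*181 - 181 = -112*181 - 181 = -20272 - 181 = -20453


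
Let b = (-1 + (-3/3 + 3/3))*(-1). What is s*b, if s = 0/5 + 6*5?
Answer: 30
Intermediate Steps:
s = 30 (s = 0*(⅕) + 30 = 0 + 30 = 30)
b = 1 (b = (-1 + (-3*⅓ + 3*(⅓)))*(-1) = (-1 + (-1 + 1))*(-1) = (-1 + 0)*(-1) = -1*(-1) = 1)
s*b = 30*1 = 30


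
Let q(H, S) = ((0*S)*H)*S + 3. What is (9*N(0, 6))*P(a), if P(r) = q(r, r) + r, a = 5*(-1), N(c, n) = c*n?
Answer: 0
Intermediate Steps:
q(H, S) = 3 (q(H, S) = (0*H)*S + 3 = 0*S + 3 = 0 + 3 = 3)
a = -5
P(r) = 3 + r
(9*N(0, 6))*P(a) = (9*(0*6))*(3 - 5) = (9*0)*(-2) = 0*(-2) = 0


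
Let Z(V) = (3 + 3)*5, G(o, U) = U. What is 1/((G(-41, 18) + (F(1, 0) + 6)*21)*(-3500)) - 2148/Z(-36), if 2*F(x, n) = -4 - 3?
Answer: -17667301/246750 ≈ -71.600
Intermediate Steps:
Z(V) = 30 (Z(V) = 6*5 = 30)
F(x, n) = -7/2 (F(x, n) = (-4 - 3)/2 = (½)*(-7) = -7/2)
1/((G(-41, 18) + (F(1, 0) + 6)*21)*(-3500)) - 2148/Z(-36) = 1/((18 + (-7/2 + 6)*21)*(-3500)) - 2148/30 = -1/3500/(18 + (5/2)*21) - 2148*1/30 = -1/3500/(18 + 105/2) - 358/5 = -1/3500/(141/2) - 358/5 = (2/141)*(-1/3500) - 358/5 = -1/246750 - 358/5 = -17667301/246750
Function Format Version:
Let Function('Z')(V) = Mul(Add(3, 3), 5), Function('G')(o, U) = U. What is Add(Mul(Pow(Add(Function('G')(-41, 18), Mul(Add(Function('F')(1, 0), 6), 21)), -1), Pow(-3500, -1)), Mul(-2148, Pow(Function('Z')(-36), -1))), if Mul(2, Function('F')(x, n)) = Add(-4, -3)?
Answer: Rational(-17667301, 246750) ≈ -71.600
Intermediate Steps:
Function('Z')(V) = 30 (Function('Z')(V) = Mul(6, 5) = 30)
Function('F')(x, n) = Rational(-7, 2) (Function('F')(x, n) = Mul(Rational(1, 2), Add(-4, -3)) = Mul(Rational(1, 2), -7) = Rational(-7, 2))
Add(Mul(Pow(Add(Function('G')(-41, 18), Mul(Add(Function('F')(1, 0), 6), 21)), -1), Pow(-3500, -1)), Mul(-2148, Pow(Function('Z')(-36), -1))) = Add(Mul(Pow(Add(18, Mul(Add(Rational(-7, 2), 6), 21)), -1), Pow(-3500, -1)), Mul(-2148, Pow(30, -1))) = Add(Mul(Pow(Add(18, Mul(Rational(5, 2), 21)), -1), Rational(-1, 3500)), Mul(-2148, Rational(1, 30))) = Add(Mul(Pow(Add(18, Rational(105, 2)), -1), Rational(-1, 3500)), Rational(-358, 5)) = Add(Mul(Pow(Rational(141, 2), -1), Rational(-1, 3500)), Rational(-358, 5)) = Add(Mul(Rational(2, 141), Rational(-1, 3500)), Rational(-358, 5)) = Add(Rational(-1, 246750), Rational(-358, 5)) = Rational(-17667301, 246750)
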